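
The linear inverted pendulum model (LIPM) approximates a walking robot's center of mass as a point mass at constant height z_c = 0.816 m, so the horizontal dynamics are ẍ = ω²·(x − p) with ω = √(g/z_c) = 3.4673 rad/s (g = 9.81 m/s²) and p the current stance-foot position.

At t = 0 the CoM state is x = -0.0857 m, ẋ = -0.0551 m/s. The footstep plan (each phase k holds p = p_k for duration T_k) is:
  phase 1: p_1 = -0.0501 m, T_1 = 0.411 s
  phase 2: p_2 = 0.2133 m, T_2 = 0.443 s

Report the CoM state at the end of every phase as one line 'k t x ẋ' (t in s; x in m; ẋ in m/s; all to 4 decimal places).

phase 1: p=-0.0501, T=0.411, ωT=1.425060, cosh=2.199301, sinh=1.958807; start (x,ẋ)=(-0.085700, -0.055100) → end (x,ẋ)=(-0.159523, -0.362969)
phase 2: p=0.2133, T=0.443, ωT=1.536014, cosh=2.430636, sinh=2.215398; start (x,ẋ)=(-0.159523, -0.362969) → end (x,ẋ)=(-0.924813, -3.746067)

1 0.4110 -0.1595 -0.3630
2 0.8540 -0.9248 -3.7461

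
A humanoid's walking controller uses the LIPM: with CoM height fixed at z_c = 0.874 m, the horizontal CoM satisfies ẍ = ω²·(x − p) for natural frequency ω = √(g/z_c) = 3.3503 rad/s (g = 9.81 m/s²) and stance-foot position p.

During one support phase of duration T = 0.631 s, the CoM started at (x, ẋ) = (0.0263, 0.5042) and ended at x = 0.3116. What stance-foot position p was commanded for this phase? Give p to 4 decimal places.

ωT = 3.3503·0.631 = 2.114039; cosh(ωT) = 4.201188, sinh(ωT) = 4.080438
x(T) = p + (x₀−p)·cosh(ωT) + (ẋ₀/ω)·sinh(ωT) ⇒ p·(1 − cosh) = x(T) − x₀·cosh − (ẋ₀/ω)·sinh
numerator   = 0.3116 − (0.0263)·4.201188 − (0.5042/3.3503)·4.080438 = -0.412973
denominator = 1 − 4.201188 = -3.201188
p = -0.412973 / -3.201188 = 0.1290

p = 0.1290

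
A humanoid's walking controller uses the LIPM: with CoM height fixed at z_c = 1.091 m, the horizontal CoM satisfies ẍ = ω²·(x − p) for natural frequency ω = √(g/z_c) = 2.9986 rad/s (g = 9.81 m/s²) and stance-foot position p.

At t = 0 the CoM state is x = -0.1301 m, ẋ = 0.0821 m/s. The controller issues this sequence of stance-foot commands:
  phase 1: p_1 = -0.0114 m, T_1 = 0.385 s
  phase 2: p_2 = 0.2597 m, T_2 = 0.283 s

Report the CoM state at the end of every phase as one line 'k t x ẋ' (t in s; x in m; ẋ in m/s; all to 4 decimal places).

phase 1: p=-0.0114, T=0.385, ωT=1.154461, cosh=1.743770, sinh=1.428543; start (x,ẋ)=(-0.130100, 0.082100) → end (x,ẋ)=(-0.179273, -0.365303)
phase 2: p=0.2597, T=0.283, ωT=0.848604, cosh=1.382197, sinh=0.954185; start (x,ẋ)=(-0.179273, -0.365303) → end (x,ẋ)=(-0.463290, -1.760919)

1 0.3850 -0.1793 -0.3653
2 0.6680 -0.4633 -1.7609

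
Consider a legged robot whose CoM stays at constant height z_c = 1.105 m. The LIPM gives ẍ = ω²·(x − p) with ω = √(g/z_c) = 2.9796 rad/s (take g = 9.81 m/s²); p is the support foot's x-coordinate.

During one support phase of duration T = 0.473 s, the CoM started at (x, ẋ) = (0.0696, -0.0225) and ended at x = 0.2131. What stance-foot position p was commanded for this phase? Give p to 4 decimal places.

ωT = 2.9796·0.473 = 1.409351; cosh(ωT) = 2.168800, sinh(ωT) = 1.924498
x(T) = p + (x₀−p)·cosh(ωT) + (ẋ₀/ω)·sinh(ωT) ⇒ p·(1 − cosh) = x(T) − x₀·cosh − (ẋ₀/ω)·sinh
numerator   = 0.2131 − (0.0696)·2.168800 − (-0.0225/2.9796)·1.924498 = 0.076684
denominator = 1 − 2.168800 = -1.168800
p = 0.076684 / -1.168800 = -0.0656

p = -0.0656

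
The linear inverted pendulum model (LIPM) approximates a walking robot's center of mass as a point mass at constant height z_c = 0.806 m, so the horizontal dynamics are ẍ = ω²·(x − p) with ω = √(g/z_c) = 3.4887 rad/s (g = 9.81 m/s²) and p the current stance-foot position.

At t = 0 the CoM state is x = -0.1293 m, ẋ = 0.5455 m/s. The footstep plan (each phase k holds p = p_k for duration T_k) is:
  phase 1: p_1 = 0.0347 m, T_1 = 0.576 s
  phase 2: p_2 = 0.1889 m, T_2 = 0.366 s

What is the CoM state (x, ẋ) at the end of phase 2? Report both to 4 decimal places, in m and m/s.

x = -0.2172, ẋ = -1.2248

phase 1: p=0.0347, T=0.576, ωT=2.009491, cosh=3.796789, sinh=3.662732; start (x,ẋ)=(-0.129300, 0.545500) → end (x,ẋ)=(-0.015261, -0.024472)
phase 2: p=0.1889, T=0.366, ωT=1.276864, cosh=1.932145, sinh=1.653234; start (x,ẋ)=(-0.015261, -0.024472) → end (x,ẋ)=(-0.217166, -1.224813)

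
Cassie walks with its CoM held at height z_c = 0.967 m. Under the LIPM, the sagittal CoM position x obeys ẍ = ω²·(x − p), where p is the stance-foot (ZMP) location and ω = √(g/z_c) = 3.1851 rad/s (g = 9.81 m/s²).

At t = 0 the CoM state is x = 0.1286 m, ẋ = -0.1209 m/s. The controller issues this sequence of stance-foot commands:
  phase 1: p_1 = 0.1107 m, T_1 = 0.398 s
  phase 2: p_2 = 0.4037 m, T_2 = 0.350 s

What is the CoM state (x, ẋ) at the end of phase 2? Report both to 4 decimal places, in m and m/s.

x = -0.1971, ẋ = -1.6238

phase 1: p=0.1107, T=0.398, ωT=1.267670, cosh=1.917026, sinh=1.635539; start (x,ẋ)=(0.128600, -0.120900) → end (x,ẋ)=(0.082933, -0.138521)
phase 2: p=0.4037, T=0.350, ωT=1.114785, cosh=1.688449, sinh=1.360463; start (x,ẋ)=(0.082933, -0.138521) → end (x,ẋ)=(-0.197066, -1.623837)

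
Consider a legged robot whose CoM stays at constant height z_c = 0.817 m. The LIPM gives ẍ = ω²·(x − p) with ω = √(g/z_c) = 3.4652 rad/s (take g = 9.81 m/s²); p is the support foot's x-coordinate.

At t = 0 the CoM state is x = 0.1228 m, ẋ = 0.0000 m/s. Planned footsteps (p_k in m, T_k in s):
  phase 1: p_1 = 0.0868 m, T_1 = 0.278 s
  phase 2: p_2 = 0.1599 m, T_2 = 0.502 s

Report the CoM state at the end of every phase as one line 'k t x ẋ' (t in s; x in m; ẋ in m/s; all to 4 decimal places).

phase 1: p=0.0868, T=0.278, ωT=0.963326, cosh=1.501009, sinh=1.119387; start (x,ẋ)=(0.122800, 0.000000) → end (x,ẋ)=(0.140836, 0.139640)
phase 2: p=0.1599, T=0.502, ωT=1.739530, cosh=2.935136, sinh=2.759533; start (x,ẋ)=(0.140836, 0.139640) → end (x,ẋ)=(0.215149, 0.227570)

1 0.2780 0.1408 0.1396
2 0.7800 0.2151 0.2276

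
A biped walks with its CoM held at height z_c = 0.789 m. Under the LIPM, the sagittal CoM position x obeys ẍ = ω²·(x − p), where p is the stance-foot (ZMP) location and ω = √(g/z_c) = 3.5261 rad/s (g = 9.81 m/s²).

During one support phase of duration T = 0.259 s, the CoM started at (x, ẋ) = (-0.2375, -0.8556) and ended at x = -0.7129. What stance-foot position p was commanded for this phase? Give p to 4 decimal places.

ωT = 3.5261·0.259 = 0.913260; cosh(ωT) = 1.446824, sinh(ωT) = 1.045610
x(T) = p + (x₀−p)·cosh(ωT) + (ẋ₀/ω)·sinh(ωT) ⇒ p·(1 − cosh) = x(T) − x₀·cosh − (ẋ₀/ω)·sinh
numerator   = -0.7129 − (-0.2375)·1.446824 − (-0.8556/3.5261)·1.045610 = -0.115564
denominator = 1 − 1.446824 = -0.446824
p = -0.115564 / -0.446824 = 0.2586

p = 0.2586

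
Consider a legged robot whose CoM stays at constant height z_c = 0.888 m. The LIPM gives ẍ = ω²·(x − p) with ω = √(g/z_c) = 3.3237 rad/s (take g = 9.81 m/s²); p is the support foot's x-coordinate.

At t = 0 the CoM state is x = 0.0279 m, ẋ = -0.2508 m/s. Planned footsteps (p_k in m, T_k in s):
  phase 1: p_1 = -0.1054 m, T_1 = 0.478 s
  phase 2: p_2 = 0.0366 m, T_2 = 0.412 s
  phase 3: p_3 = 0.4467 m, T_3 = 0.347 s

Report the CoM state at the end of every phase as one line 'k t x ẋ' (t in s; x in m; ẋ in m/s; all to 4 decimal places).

1 0.4780 0.0576 0.3999
2 0.8900 0.3018 0.9654
3 1.2370 0.6086 0.9947

phase 1: p=-0.1054, T=0.478, ωT=1.588729, cosh=2.550852, sinh=2.346667; start (x,ẋ)=(0.027900, -0.250800) → end (x,ẋ)=(0.057554, 0.399935)
phase 2: p=0.0366, T=0.412, ωT=1.369364, cosh=2.093559, sinh=1.839291; start (x,ẋ)=(0.057554, 0.399935) → end (x,ẋ)=(0.301786, 0.965383)
phase 3: p=0.4467, T=0.347, ωT=1.153324, cosh=1.742147, sinh=1.426561; start (x,ẋ)=(0.301786, 0.965383) → end (x,ẋ)=(0.608590, 0.994736)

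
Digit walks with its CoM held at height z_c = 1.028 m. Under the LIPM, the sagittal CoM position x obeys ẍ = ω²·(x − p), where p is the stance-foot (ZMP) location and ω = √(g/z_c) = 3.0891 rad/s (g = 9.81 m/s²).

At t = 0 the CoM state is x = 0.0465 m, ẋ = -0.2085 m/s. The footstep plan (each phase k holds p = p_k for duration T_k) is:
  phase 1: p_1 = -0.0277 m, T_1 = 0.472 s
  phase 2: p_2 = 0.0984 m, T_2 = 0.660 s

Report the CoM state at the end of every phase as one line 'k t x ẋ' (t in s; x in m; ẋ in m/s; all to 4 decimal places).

phase 1: p=-0.0277, T=0.472, ωT=1.458055, cosh=2.265141, sinh=2.032453; start (x,ẋ)=(0.046500, -0.208500) → end (x,ẋ)=(0.003192, -0.006421)
phase 2: p=0.0984, T=0.660, ωT=2.038806, cosh=3.905808, sinh=3.775624; start (x,ẋ)=(0.003192, -0.006421) → end (x,ẋ)=(-0.281311, -1.135513)

1 0.4720 0.0032 -0.0064
2 1.1320 -0.2813 -1.1355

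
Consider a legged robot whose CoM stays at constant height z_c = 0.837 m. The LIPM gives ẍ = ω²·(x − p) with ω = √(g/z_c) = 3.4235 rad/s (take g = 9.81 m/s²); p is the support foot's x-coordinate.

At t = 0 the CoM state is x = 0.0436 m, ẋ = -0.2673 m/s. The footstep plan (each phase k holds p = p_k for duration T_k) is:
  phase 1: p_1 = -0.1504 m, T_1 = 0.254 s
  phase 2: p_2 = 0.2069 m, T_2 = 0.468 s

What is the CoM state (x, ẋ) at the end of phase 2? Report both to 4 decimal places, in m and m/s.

phase 1: p=-0.1504, T=0.254, ωT=0.869569, cosh=1.402507, sinh=0.983375; start (x,ẋ)=(0.043600, -0.267300) → end (x,ẋ)=(0.044906, 0.278227)
phase 2: p=0.2069, T=0.468, ωT=1.602198, cosh=2.582692, sinh=2.381239; start (x,ẋ)=(0.044906, 0.278227) → end (x,ẋ)=(-0.017957, -0.602024)

x = -0.0180, ẋ = -0.6020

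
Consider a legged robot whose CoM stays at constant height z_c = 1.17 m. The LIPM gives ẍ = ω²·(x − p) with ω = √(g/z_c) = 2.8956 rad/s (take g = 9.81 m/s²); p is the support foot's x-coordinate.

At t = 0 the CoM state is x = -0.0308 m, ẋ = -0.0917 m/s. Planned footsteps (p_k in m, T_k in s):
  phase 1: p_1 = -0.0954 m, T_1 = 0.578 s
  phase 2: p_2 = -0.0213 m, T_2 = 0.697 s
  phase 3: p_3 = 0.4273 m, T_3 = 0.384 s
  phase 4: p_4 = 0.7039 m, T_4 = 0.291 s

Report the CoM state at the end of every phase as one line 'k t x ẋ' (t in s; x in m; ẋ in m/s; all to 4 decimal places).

1 0.5780 0.0014 0.2281
2 1.2750 0.3568 1.1163
3 1.6590 0.8311 1.6037
4 1.9500 1.4030 2.5561

phase 1: p=-0.0954, T=0.578, ωT=1.673657, cosh=2.759594, sinh=2.572034; start (x,ẋ)=(-0.030800, -0.091700) → end (x,ẋ)=(0.001417, 0.228059)
phase 2: p=-0.0213, T=0.697, ωT=2.018233, cosh=3.828954, sinh=3.696064; start (x,ẋ)=(0.001417, 0.228059) → end (x,ẋ)=(0.356785, 1.116349)
phase 3: p=0.4273, T=0.384, ωT=1.111910, cosh=1.684545, sinh=1.355615; start (x,ẋ)=(0.356785, 1.116349) → end (x,ẋ)=(0.831149, 1.603748)
phase 4: p=0.7039, T=0.291, ωT=0.842620, cosh=1.376512, sinh=0.945931; start (x,ẋ)=(0.831149, 1.603748) → end (x,ẋ)=(1.402970, 2.556119)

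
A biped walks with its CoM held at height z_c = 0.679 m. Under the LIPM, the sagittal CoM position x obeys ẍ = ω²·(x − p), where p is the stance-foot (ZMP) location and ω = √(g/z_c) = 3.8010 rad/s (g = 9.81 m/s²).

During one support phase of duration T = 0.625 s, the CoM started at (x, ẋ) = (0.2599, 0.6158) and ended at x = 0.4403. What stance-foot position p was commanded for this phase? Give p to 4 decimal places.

p = 0.4144

ωT = 3.8010·0.625 = 2.375625; cosh(ωT) = 5.425346, sinh(ωT) = 5.332389
x(T) = p + (x₀−p)·cosh(ωT) + (ẋ₀/ω)·sinh(ωT) ⇒ p·(1 − cosh) = x(T) − x₀·cosh − (ẋ₀/ω)·sinh
numerator   = 0.4403 − (0.2599)·5.425346 − (0.6158/3.8010)·5.332389 = -1.833648
denominator = 1 − 5.425346 = -4.425346
p = -1.833648 / -4.425346 = 0.4144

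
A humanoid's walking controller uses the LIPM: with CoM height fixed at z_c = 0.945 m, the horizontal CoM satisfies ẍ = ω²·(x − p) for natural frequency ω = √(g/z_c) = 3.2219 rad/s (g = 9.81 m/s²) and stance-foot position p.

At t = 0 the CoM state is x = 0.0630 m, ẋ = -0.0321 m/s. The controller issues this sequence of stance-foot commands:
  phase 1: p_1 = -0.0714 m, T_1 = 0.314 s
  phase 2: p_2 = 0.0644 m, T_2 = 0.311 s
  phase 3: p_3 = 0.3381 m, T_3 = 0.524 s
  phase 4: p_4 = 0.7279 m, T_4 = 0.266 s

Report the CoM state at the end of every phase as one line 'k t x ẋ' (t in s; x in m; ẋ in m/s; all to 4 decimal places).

1 0.3140 0.1260 0.4667
2 0.6250 0.3302 0.9550
3 1.1490 1.0905 2.6055
4 1.4150 2.0132 4.7509

phase 1: p=-0.0714, T=0.314, ωT=1.011677, cosh=1.556908, sinh=1.193300; start (x,ẋ)=(0.063000, -0.032100) → end (x,ẋ)=(0.125960, 0.466750)
phase 2: p=0.0644, T=0.311, ωT=1.002011, cosh=1.545447, sinh=1.178307; start (x,ẋ)=(0.125960, 0.466750) → end (x,ẋ)=(0.330236, 0.955041)
phase 3: p=0.3381, T=0.524, ωT=1.688276, cosh=2.797491, sinh=2.612653; start (x,ẋ)=(0.330236, 0.955041) → end (x,ẋ)=(1.090547, 2.605520)
phase 4: p=0.7279, T=0.266, ωT=0.857025, cosh=1.390282, sinh=0.965859; start (x,ẋ)=(1.090547, 2.605520) → end (x,ẋ)=(2.013163, 4.750931)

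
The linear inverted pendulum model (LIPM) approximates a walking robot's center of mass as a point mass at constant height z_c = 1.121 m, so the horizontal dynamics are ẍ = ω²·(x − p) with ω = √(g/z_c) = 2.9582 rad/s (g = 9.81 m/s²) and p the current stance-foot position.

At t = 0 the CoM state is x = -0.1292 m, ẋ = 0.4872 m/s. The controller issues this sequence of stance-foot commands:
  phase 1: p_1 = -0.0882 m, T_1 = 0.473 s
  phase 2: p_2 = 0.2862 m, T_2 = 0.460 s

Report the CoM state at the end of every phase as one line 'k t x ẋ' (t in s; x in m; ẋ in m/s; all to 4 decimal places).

1 0.4730 0.1370 0.8164
2 0.9330 0.4789 0.8927

phase 1: p=-0.0882, T=0.473, ωT=1.399229, cosh=2.149430, sinh=1.902643; start (x,ẋ)=(-0.129200, 0.487200) → end (x,ẋ)=(0.137029, 0.816438)
phase 2: p=0.2862, T=0.460, ωT=1.360772, cosh=2.077833, sinh=1.821370; start (x,ẋ)=(0.137029, 0.816438) → end (x,ẋ)=(0.478929, 0.892690)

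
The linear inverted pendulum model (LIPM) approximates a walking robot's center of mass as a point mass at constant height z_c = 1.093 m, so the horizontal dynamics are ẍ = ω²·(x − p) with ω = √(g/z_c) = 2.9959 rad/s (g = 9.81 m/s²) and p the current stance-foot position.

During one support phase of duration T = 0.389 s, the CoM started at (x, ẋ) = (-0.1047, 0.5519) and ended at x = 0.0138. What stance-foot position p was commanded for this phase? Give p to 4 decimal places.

ωT = 2.9959·0.389 = 1.165405; cosh(ωT) = 1.759509, sinh(ωT) = 1.447713
x(T) = p + (x₀−p)·cosh(ωT) + (ẋ₀/ω)·sinh(ωT) ⇒ p·(1 − cosh) = x(T) − x₀·cosh − (ẋ₀/ω)·sinh
numerator   = 0.0138 − (-0.1047)·1.759509 − (0.5519/2.9959)·1.447713 = -0.068675
denominator = 1 − 1.759509 = -0.759509
p = -0.068675 / -0.759509 = 0.0904

p = 0.0904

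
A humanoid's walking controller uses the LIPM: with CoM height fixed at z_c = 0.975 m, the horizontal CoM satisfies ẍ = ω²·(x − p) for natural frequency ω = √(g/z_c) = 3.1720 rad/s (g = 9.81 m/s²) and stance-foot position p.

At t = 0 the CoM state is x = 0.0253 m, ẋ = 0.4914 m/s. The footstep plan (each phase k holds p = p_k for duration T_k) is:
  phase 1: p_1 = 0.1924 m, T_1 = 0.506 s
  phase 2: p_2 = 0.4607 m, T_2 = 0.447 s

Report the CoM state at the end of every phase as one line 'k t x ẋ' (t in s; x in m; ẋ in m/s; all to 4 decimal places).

1 0.5060 0.1297 0.0064
2 0.9530 -0.2586 -2.0259

phase 1: p=0.1924, T=0.506, ωT=1.605032, cosh=2.589451, sinh=2.388568; start (x,ẋ)=(0.025300, 0.491400) → end (x,ẋ)=(0.129735, 0.006417)
phase 2: p=0.4607, T=0.447, ωT=1.417884, cosh=2.185301, sinh=1.943075; start (x,ẋ)=(0.129735, 0.006417) → end (x,ẋ)=(-0.258627, -2.025858)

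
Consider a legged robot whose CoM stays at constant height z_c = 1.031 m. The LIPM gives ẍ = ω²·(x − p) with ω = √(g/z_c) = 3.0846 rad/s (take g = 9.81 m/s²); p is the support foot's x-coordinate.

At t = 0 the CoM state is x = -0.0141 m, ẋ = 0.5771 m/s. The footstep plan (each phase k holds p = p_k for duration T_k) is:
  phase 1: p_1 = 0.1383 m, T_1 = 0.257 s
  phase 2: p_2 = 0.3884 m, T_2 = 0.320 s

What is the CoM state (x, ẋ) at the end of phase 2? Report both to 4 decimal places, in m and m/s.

phase 1: p=0.1383, T=0.257, ωT=0.792742, cosh=1.331024, sinh=0.878422; start (x,ẋ)=(-0.014100, 0.577100) → end (x,ẋ)=(0.099797, 0.355194)
phase 2: p=0.3884, T=0.320, ωT=0.987072, cosh=1.528016, sinh=1.155350; start (x,ẋ)=(0.099797, 0.355194) → end (x,ẋ)=(0.080449, -0.485781)

x = 0.0804, ẋ = -0.4858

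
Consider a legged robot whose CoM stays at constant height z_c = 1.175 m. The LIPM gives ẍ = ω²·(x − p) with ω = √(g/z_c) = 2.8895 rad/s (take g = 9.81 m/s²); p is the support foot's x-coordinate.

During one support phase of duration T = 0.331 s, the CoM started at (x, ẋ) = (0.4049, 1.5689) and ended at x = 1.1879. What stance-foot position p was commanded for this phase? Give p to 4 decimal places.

ωT = 2.8895·0.331 = 0.956425; cosh(ωT) = 1.493320, sinh(ωT) = 1.109055
x(T) = p + (x₀−p)·cosh(ωT) + (ẋ₀/ω)·sinh(ωT) ⇒ p·(1 − cosh) = x(T) − x₀·cosh − (ẋ₀/ω)·sinh
numerator   = 1.1879 − (0.4049)·1.493320 − (1.5689/2.8895)·1.109055 = -0.018924
denominator = 1 − 1.493320 = -0.493320
p = -0.018924 / -0.493320 = 0.0384

p = 0.0384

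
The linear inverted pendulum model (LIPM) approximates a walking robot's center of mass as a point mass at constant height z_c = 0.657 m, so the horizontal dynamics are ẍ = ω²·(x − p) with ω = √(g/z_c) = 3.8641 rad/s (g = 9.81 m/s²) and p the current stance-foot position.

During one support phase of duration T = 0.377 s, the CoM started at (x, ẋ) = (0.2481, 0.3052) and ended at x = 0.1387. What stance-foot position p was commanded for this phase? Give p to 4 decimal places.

p = 0.4617

ωT = 3.8641·0.377 = 1.456766; cosh(ωT) = 2.262522, sinh(ωT) = 2.029533
x(T) = p + (x₀−p)·cosh(ωT) + (ẋ₀/ω)·sinh(ωT) ⇒ p·(1 − cosh) = x(T) − x₀·cosh − (ẋ₀/ω)·sinh
numerator   = 0.1387 − (0.2481)·2.262522 − (0.3052/3.8641)·2.029533 = -0.582931
denominator = 1 − 2.262522 = -1.262522
p = -0.582931 / -1.262522 = 0.4617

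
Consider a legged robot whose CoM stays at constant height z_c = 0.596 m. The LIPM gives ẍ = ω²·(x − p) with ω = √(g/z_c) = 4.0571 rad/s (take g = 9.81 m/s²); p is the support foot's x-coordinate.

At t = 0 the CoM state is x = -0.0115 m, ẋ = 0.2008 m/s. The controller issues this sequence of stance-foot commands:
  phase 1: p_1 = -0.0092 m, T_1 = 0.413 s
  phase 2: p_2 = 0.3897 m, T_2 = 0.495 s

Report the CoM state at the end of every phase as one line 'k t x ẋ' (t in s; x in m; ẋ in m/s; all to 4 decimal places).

1 0.4130 0.1120 0.5311
2 0.9080 -0.1846 -2.1074

phase 1: p=-0.0092, T=0.413, ωT=1.675582, cosh=2.764552, sinh=2.577353; start (x,ẋ)=(-0.011500, 0.200800) → end (x,ẋ)=(0.112004, 0.531072)
phase 2: p=0.3897, T=0.495, ωT=2.008265, cosh=3.792299, sinh=3.658077; start (x,ẋ)=(0.112004, 0.531072) → end (x,ẋ)=(-0.184567, -2.107359)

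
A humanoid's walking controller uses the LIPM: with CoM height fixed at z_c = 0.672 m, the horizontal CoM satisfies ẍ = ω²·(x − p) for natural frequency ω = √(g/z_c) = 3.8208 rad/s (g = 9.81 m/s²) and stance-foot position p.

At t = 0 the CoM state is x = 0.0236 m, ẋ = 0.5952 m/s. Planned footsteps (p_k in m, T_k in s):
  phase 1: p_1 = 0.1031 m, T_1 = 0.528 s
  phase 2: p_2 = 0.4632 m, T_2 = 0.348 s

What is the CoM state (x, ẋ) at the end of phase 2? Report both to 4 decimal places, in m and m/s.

x = 0.8147, ẋ = 1.7388

phase 1: p=0.1031, T=0.528, ωT=2.017382, cosh=3.825811, sinh=3.692808; start (x,ẋ)=(0.023600, 0.595200) → end (x,ẋ)=(0.374210, 1.155419)
phase 2: p=0.4632, T=0.348, ωT=1.329638, cosh=2.022125, sinh=1.757552; start (x,ẋ)=(0.374210, 1.155419) → end (x,ẋ)=(0.814738, 1.738808)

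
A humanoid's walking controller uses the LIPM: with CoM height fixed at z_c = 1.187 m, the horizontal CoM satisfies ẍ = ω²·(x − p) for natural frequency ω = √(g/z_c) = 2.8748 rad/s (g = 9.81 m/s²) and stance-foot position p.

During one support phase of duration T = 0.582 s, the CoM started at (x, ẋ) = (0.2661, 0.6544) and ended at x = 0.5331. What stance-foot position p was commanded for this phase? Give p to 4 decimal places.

ωT = 2.8748·0.582 = 1.673134; cosh(ωT) = 2.758249, sinh(ωT) = 2.570591
x(T) = p + (x₀−p)·cosh(ωT) + (ẋ₀/ω)·sinh(ωT) ⇒ p·(1 − cosh) = x(T) − x₀·cosh − (ẋ₀/ω)·sinh
numerator   = 0.5331 − (0.2661)·2.758249 − (0.6544/2.8748)·2.570591 = -0.786022
denominator = 1 − 2.758249 = -1.758249
p = -0.786022 / -1.758249 = 0.4470

p = 0.4470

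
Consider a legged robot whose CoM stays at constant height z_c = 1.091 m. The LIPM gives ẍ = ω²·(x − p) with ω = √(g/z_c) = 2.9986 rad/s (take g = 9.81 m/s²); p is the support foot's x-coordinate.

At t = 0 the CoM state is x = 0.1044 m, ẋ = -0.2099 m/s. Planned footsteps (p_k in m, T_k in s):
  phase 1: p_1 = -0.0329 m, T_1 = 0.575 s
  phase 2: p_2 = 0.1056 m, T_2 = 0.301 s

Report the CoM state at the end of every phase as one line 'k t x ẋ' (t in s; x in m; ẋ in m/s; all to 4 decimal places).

1 0.5750 0.1743 0.5104
2 0.8760 0.3796 0.9451

phase 1: p=-0.0329, T=0.575, ωT=1.724195, cosh=2.893161, sinh=2.714844; start (x,ẋ)=(0.104400, -0.209900) → end (x,ẋ)=(0.174294, 0.510448)
phase 2: p=0.1056, T=0.301, ωT=0.902579, cosh=1.435738, sinh=1.030215; start (x,ẋ)=(0.174294, 0.510448) → end (x,ẋ)=(0.379598, 0.945078)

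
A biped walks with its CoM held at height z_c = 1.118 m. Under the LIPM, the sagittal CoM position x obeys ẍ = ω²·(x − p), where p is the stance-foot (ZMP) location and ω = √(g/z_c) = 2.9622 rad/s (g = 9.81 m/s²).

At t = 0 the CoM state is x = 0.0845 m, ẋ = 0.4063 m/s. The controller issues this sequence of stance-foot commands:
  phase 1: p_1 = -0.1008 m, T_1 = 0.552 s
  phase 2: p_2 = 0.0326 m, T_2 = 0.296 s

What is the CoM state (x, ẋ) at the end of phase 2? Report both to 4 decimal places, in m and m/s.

phase 1: p=-0.1008, T=0.552, ωT=1.635134, cosh=2.662537, sinh=2.467611; start (x,ẋ)=(0.084500, 0.406300) → end (x,ẋ)=(0.731029, 2.436249)
phase 2: p=0.0326, T=0.296, ωT=0.876811, cosh=1.409666, sinh=0.993558; start (x,ẋ)=(0.731029, 2.436249) → end (x,ẋ)=(1.834300, 5.489858)

x = 1.8343, ẋ = 5.4899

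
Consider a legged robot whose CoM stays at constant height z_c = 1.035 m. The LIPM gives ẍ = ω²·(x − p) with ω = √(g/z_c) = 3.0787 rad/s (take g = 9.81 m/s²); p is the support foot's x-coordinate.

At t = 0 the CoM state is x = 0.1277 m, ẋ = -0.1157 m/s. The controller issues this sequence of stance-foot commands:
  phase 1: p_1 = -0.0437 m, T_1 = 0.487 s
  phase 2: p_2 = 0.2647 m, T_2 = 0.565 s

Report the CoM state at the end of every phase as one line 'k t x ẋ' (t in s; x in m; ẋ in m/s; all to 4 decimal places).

1 0.4870 0.2793 0.8508
2 1.0520 1.0700 2.6209

phase 1: p=-0.0437, T=0.487, ωT=1.499327, cosh=2.350977, sinh=2.127697; start (x,ẋ)=(0.127700, -0.115700) → end (x,ẋ)=(0.279297, 0.850754)
phase 2: p=0.2647, T=0.565, ωT=1.739465, cosh=2.934957, sinh=2.759342; start (x,ẋ)=(0.279297, 0.850754) → end (x,ẋ)=(1.070046, 2.620931)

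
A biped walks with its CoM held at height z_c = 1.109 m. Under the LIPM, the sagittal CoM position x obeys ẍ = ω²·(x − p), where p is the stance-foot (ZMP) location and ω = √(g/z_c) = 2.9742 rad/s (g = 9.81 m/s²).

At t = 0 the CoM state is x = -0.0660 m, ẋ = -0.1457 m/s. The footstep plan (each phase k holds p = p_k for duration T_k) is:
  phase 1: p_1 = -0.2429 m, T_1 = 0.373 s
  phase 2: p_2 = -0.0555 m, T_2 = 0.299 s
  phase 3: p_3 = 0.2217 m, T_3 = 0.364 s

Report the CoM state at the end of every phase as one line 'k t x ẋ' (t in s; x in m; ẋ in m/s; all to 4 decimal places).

1 0.3730 -0.0117 0.4661
2 0.6720 0.1652 0.7945
3 1.0360 0.4779 1.0879

phase 1: p=-0.2429, T=0.373, ωT=1.109377, cosh=1.681116, sinh=1.351351; start (x,ẋ)=(-0.066000, -0.145700) → end (x,ẋ)=(-0.011711, 0.466056)
phase 2: p=-0.0555, T=0.299, ωT=0.889286, cosh=1.422170, sinh=1.011221; start (x,ẋ)=(-0.011711, 0.466056) → end (x,ẋ)=(0.165234, 0.794511)
phase 3: p=0.2217, T=0.364, ωT=1.082609, cosh=1.645541, sinh=1.306830; start (x,ẋ)=(0.165234, 0.794511) → end (x,ẋ)=(0.477882, 1.087930)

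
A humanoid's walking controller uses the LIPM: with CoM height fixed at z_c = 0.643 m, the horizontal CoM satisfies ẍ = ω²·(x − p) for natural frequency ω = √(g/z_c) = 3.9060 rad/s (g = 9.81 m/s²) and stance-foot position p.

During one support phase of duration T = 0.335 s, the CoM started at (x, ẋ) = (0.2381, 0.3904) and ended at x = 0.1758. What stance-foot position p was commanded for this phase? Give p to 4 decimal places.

p = 0.4753

ωT = 3.9060·0.335 = 1.308510; cosh(ωT) = 1.985439, sinh(ωT) = 1.715217
x(T) = p + (x₀−p)·cosh(ωT) + (ẋ₀/ω)·sinh(ωT) ⇒ p·(1 − cosh) = x(T) − x₀·cosh − (ẋ₀/ω)·sinh
numerator   = 0.1758 − (0.2381)·1.985439 − (0.3904/3.9060)·1.715217 = -0.468367
denominator = 1 − 1.985439 = -0.985439
p = -0.468367 / -0.985439 = 0.4753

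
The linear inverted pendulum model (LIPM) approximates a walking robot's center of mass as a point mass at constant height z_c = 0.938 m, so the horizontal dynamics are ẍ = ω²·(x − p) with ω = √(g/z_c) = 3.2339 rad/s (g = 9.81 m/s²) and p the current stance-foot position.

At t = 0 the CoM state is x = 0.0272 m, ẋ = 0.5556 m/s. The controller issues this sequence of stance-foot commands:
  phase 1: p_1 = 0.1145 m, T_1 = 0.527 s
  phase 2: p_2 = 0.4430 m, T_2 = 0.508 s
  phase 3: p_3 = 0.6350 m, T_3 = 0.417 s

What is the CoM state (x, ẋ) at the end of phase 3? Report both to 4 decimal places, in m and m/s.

phase 1: p=0.1145, T=0.527, ωT=1.704265, cosh=2.839626, sinh=2.657720; start (x,ẋ)=(0.027200, 0.555600) → end (x,ẋ)=(0.323210, 0.827370)
phase 2: p=0.4430, T=0.508, ωT=1.642821, cosh=2.681584, sinh=2.488150; start (x,ẋ)=(0.323210, 0.827370) → end (x,ẋ)=(0.758348, 1.254781)
phase 3: p=0.6350, T=0.417, ωT=1.348536, cosh=2.055702, sinh=1.796082; start (x,ẋ)=(0.758348, 1.254781) → end (x,ẋ)=(1.585463, 3.295906)

x = 1.5855, ẋ = 3.2959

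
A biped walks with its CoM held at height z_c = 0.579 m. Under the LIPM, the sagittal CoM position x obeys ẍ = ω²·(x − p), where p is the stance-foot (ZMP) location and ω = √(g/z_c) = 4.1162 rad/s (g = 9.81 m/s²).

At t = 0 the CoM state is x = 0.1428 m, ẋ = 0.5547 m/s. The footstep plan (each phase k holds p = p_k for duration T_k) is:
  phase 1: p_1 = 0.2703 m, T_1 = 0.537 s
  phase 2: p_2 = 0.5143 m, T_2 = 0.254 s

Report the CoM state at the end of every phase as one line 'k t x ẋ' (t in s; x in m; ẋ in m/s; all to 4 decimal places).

phase 1: p=0.2703, T=0.537, ωT=2.210399, cosh=4.614507, sinh=4.504851; start (x,ẋ)=(0.142800, 0.554700) → end (x,ẋ)=(0.289025, 0.195452)
phase 2: p=0.5143, T=0.254, ωT=1.045515, cosh=1.598187, sinh=1.246676; start (x,ẋ)=(0.289025, 0.195452) → end (x,ẋ)=(0.213465, -0.843646)

1 0.5370 0.2890 0.1955
2 0.7910 0.2135 -0.8436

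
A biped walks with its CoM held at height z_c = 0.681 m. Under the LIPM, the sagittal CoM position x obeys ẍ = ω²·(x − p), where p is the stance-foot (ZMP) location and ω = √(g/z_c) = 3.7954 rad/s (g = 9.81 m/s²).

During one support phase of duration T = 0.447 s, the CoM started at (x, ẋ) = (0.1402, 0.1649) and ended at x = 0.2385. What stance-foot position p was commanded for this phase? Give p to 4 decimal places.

ωT = 3.7954·0.447 = 1.696544; cosh(ωT) = 2.819188, sinh(ωT) = 2.635872
x(T) = p + (x₀−p)·cosh(ωT) + (ẋ₀/ω)·sinh(ωT) ⇒ p·(1 − cosh) = x(T) − x₀·cosh − (ẋ₀/ω)·sinh
numerator   = 0.2385 − (0.1402)·2.819188 − (0.1649/3.7954)·2.635872 = -0.271272
denominator = 1 − 2.819188 = -1.819188
p = -0.271272 / -1.819188 = 0.1491

p = 0.1491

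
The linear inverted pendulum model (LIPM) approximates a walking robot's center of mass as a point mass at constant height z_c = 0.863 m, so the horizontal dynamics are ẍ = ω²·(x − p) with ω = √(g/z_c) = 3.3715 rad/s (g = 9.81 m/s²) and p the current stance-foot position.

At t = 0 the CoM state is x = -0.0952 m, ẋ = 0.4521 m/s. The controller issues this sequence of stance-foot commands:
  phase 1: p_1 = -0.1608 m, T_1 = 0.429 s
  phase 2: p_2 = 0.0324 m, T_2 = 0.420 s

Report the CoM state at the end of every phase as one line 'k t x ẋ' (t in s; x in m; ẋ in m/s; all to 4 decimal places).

1 0.4290 0.2553 1.4571
2 0.8490 1.3566 4.6359

phase 1: p=-0.1608, T=0.429, ωT=1.446373, cosh=2.241552, sinh=2.006130; start (x,ẋ)=(-0.095200, 0.452100) → end (x,ẋ)=(0.255257, 1.457102)
phase 2: p=0.0324, T=0.420, ωT=1.416030, cosh=2.181702, sinh=1.939027; start (x,ẋ)=(0.255257, 1.457102) → end (x,ẋ)=(1.356621, 4.635875)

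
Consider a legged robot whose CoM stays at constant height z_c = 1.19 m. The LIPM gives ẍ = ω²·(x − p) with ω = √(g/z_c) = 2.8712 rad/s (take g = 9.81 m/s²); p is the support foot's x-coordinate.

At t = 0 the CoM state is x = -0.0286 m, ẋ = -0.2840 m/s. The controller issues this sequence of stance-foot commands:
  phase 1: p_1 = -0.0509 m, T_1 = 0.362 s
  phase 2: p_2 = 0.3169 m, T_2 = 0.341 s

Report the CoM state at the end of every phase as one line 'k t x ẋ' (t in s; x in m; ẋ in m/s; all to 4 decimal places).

1 0.3620 -0.1378 -0.3725
2 0.7030 -0.5220 -2.0582

phase 1: p=-0.0509, T=0.362, ωT=1.039374, cosh=1.590562, sinh=1.236886; start (x,ẋ)=(-0.028600, -0.284000) → end (x,ẋ)=(-0.137775, -0.372525)
phase 2: p=0.3169, T=0.341, ωT=0.979079, cosh=1.518830, sinh=1.143174; start (x,ẋ)=(-0.137775, -0.372525) → end (x,ẋ)=(-0.521996, -2.058172)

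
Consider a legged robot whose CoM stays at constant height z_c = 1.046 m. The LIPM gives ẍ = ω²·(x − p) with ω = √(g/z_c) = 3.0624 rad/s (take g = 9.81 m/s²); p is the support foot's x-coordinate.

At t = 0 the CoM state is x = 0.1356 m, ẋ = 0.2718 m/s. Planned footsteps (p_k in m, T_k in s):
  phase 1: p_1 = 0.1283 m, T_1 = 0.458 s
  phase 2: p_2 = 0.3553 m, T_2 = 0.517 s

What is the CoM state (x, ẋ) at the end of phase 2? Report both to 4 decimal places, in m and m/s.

x = 0.7282, ẋ = 1.2972

phase 1: p=0.1283, T=0.458, ωT=1.402579, cosh=2.155817, sinh=1.909855; start (x,ẋ)=(0.135600, 0.271800) → end (x,ẋ)=(0.313545, 0.628647)
phase 2: p=0.3553, T=0.517, ωT=1.583261, cosh=2.538059, sinh=2.332754; start (x,ẋ)=(0.313545, 0.628647) → end (x,ẋ)=(0.728188, 1.297250)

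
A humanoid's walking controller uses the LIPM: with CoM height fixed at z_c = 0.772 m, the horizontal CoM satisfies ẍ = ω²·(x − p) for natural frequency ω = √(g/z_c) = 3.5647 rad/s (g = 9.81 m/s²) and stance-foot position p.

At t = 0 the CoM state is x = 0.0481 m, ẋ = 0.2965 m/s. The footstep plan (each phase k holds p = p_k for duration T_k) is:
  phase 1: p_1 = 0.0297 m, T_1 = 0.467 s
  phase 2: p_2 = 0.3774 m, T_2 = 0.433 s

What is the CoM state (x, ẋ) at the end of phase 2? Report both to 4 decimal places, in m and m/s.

x = 0.7814, ẋ = 1.7143

phase 1: p=0.0297, T=0.467, ωT=1.664715, cosh=2.736706, sinh=2.547461; start (x,ẋ)=(0.048100, 0.296500) → end (x,ẋ)=(0.291945, 0.978522)
phase 2: p=0.3774, T=0.433, ωT=1.543515, cosh=2.447322, sinh=2.233693; start (x,ẋ)=(0.291945, 0.978522) → end (x,ẋ)=(0.781420, 1.714327)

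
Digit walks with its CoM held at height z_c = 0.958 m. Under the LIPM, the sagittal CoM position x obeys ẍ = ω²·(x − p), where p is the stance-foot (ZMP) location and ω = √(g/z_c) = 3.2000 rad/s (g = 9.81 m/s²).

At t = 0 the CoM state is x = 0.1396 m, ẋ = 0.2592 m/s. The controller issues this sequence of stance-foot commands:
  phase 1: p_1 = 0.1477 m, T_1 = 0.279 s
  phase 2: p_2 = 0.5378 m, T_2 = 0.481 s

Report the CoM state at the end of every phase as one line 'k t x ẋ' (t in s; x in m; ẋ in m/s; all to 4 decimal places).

phase 1: p=0.1477, T=0.279, ωT=0.892800, cosh=1.425733, sinh=1.016225; start (x,ẋ)=(0.139600, 0.259200) → end (x,ẋ)=(0.218466, 0.343209)
phase 2: p=0.5378, T=0.481, ωT=1.539200, cosh=2.437706, sinh=2.223154; start (x,ẋ)=(0.218466, 0.343209) → end (x,ẋ)=(-0.002203, -1.435129)

1 0.2790 0.2185 0.3432
2 0.7600 -0.0022 -1.4351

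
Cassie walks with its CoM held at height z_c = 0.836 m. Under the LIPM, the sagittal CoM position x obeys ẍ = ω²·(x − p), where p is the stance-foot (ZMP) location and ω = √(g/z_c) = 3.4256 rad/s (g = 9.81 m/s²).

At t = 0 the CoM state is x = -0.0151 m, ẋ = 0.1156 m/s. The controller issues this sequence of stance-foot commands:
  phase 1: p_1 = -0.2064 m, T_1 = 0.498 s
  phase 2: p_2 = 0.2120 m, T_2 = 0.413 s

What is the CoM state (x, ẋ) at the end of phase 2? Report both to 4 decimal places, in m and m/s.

phase 1: p=-0.2064, T=0.498, ωT=1.705949, cosh=2.844104, sinh=2.662504; start (x,ẋ)=(-0.015100, 0.115600) → end (x,ẋ)=(0.427526, 2.073563)
phase 2: p=0.2120, T=0.413, ωT=1.414773, cosh=2.179266, sinh=1.936285; start (x,ẋ)=(0.427526, 2.073563) → end (x,ẋ)=(1.853748, 5.948415)

x = 1.8537, ẋ = 5.9484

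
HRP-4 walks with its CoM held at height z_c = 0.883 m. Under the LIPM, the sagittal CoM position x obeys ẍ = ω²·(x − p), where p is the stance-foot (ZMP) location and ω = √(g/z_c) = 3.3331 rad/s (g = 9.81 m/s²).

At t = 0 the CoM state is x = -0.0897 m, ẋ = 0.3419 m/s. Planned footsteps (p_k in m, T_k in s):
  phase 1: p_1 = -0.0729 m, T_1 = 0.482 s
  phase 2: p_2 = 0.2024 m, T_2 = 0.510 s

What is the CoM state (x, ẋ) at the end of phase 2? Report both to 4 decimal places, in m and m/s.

x = 0.5920, ẋ = 1.4808

phase 1: p=-0.0729, T=0.482, ωT=1.606554, cosh=2.593090, sinh=2.392512; start (x,ẋ)=(-0.089700, 0.341900) → end (x,ẋ)=(0.128953, 0.752606)
phase 2: p=0.2024, T=0.510, ωT=1.699881, cosh=2.828001, sinh=2.645295; start (x,ẋ)=(0.128953, 0.752606) → end (x,ẋ)=(0.591994, 1.480788)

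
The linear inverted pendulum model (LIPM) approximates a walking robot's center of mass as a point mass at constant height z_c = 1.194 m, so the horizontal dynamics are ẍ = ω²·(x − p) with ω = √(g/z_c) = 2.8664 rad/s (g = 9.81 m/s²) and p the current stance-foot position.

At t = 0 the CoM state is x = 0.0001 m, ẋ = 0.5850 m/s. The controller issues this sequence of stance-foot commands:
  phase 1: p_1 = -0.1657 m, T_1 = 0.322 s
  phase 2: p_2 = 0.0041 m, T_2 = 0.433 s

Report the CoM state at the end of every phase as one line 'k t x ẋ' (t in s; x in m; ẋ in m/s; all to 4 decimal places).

1 0.3220 0.2922 1.3560
2 0.7550 1.2940 3.8505

phase 1: p=-0.1657, T=0.322, ωT=0.922981, cosh=1.457057, sinh=1.059724; start (x,ẋ)=(0.000100, 0.585000) → end (x,ẋ)=(0.292158, 1.356011)
phase 2: p=0.0041, T=0.433, ωT=1.241151, cosh=1.874323, sinh=1.585271; start (x,ẋ)=(0.292158, 1.356011) → end (x,ẋ)=(1.293960, 3.850544)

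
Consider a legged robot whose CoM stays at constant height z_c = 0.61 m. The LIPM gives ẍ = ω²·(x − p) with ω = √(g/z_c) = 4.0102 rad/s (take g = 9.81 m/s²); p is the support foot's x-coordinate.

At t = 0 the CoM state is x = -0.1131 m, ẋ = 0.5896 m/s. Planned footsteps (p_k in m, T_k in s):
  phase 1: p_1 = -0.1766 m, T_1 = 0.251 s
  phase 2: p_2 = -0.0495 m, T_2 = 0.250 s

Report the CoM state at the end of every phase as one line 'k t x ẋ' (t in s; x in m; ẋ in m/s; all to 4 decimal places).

1 0.2510 0.0962 1.2162
2 0.5010 0.5333 2.5691

phase 1: p=-0.1766, T=0.251, ωT=1.006560, cosh=1.550823, sinh=1.185349; start (x,ẋ)=(-0.113100, 0.589600) → end (x,ẋ)=(0.096153, 1.216212)
phase 2: p=-0.0495, T=0.250, ωT=1.002550, cosh=1.546082, sinh=1.179140; start (x,ẋ)=(0.096153, 1.216212) → end (x,ẋ)=(0.533301, 2.569099)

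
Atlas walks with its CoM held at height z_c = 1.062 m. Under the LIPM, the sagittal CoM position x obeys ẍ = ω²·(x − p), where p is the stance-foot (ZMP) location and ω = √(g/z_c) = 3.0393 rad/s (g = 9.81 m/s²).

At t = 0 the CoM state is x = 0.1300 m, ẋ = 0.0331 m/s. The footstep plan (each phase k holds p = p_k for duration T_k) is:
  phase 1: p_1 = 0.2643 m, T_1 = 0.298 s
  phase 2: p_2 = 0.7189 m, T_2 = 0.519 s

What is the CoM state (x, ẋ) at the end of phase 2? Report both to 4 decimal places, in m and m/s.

phase 1: p=0.2643, T=0.298, ωT=0.905711, cosh=1.438973, sinh=1.034718; start (x,ẋ)=(0.130000, 0.033100) → end (x,ẋ)=(0.082315, -0.374719)
phase 2: p=0.7189, T=0.519, ωT=1.577397, cosh=2.524423, sinh=2.317911; start (x,ẋ)=(0.082315, -0.374719) → end (x,ẋ)=(-1.173889, -5.430582)

x = -1.1739, ẋ = -5.4306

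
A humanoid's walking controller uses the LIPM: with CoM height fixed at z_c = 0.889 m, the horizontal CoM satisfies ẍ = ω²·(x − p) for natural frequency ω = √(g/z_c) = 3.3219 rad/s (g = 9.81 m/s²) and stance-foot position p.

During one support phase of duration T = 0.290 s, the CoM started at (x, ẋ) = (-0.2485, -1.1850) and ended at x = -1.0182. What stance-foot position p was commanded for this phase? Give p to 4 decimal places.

ωT = 3.3219·0.290 = 0.963351; cosh(ωT) = 1.501037, sinh(ωT) = 1.119425
x(T) = p + (x₀−p)·cosh(ωT) + (ẋ₀/ω)·sinh(ωT) ⇒ p·(1 − cosh) = x(T) − x₀·cosh − (ẋ₀/ω)·sinh
numerator   = -1.0182 − (-0.2485)·1.501037 − (-1.1850/3.3219)·1.119425 = -0.245867
denominator = 1 − 1.501037 = -0.501037
p = -0.245867 / -0.501037 = 0.4907

p = 0.4907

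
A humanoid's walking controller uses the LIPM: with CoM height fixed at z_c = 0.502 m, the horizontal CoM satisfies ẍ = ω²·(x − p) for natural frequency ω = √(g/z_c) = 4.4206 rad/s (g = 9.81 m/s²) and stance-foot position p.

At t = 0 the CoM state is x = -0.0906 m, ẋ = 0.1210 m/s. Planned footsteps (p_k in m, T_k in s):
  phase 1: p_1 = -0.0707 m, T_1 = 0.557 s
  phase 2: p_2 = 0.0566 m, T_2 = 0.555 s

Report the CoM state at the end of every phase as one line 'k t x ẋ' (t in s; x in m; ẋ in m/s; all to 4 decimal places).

phase 1: p=-0.0707, T=0.557, ωT=2.462274, cosh=5.908351, sinh=5.823110; start (x,ẋ)=(-0.090600, 0.121000) → end (x,ẋ)=(-0.028887, 0.202652)
phase 2: p=0.0566, T=0.555, ωT=2.453433, cosh=5.857098, sinh=5.771100; start (x,ẋ)=(-0.028887, 0.202652) → end (x,ẋ)=(-0.179543, -0.993966)

1 0.5570 -0.0289 0.2027
2 1.1120 -0.1795 -0.9940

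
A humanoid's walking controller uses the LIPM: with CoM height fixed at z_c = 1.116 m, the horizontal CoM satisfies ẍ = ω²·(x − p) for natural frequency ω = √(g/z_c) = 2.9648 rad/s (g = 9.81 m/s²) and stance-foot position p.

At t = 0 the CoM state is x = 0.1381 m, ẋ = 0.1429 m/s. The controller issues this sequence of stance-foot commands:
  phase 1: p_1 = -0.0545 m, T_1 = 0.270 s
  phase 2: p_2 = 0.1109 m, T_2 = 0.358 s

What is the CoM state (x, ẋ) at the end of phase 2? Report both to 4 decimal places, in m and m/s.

x = 0.6294, ẋ = 1.6402

phase 1: p=-0.0545, T=0.270, ωT=0.800496, cosh=1.337876, sinh=0.888769; start (x,ẋ)=(0.138100, 0.142900) → end (x,ẋ)=(0.246013, 0.698688)
phase 2: p=0.1109, T=0.358, ωT=1.061398, cosh=1.618191, sinh=1.272219; start (x,ẋ)=(0.246013, 0.698688) → end (x,ẋ)=(0.629350, 1.640238)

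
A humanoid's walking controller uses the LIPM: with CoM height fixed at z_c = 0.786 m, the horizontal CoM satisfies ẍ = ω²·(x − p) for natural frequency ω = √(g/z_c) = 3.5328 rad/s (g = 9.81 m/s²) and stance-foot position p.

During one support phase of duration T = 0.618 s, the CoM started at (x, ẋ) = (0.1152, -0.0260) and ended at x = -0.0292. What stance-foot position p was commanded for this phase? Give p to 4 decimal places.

p = 0.1473

ωT = 3.5328·0.618 = 2.183270; cosh(ωT) = 4.493979, sinh(ωT) = 4.381306
x(T) = p + (x₀−p)·cosh(ωT) + (ẋ₀/ω)·sinh(ωT) ⇒ p·(1 − cosh) = x(T) − x₀·cosh − (ẋ₀/ω)·sinh
numerator   = -0.0292 − (0.1152)·4.493979 − (-0.0260/3.5328)·4.381306 = -0.514662
denominator = 1 − 4.493979 = -3.493979
p = -0.514662 / -3.493979 = 0.1473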